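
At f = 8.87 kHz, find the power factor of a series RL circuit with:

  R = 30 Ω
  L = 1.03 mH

Step 1 — Angular frequency: ω = 2π·f = 2π·8870 = 5.573e+04 rad/s.
Step 2 — Component impedances:
  R: Z = R = 30 Ω
  L: Z = jωL = j·5.573e+04·0.00103 = 0 + j57.4 Ω
Step 3 — Series combination: Z_total = R + L = 30 + j57.4 Ω = 64.77∠62.4° Ω.
Step 4 — Power factor: PF = cos(φ) = Re(Z)/|Z| = 30/64.77 = 0.4632.
Step 5 — Type: Im(Z) = 57.4 ⇒ lagging (phase φ = 62.4°).

PF = 0.4632 (lagging, φ = 62.4°)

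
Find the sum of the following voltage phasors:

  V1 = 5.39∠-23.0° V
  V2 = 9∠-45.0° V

Step 1 — Convert each phasor to rectangular form:
  V1 = 5.39·(cos(-23.0°) + j·sin(-23.0°)) = 4.962 - j2.106 V
  V2 = 9·(cos(-45.0°) + j·sin(-45.0°)) = 6.364 - j6.364 V
Step 2 — Sum components: V_total = 11.33 - j8.47 V.
Step 3 — Convert to polar: |V_total| = 14.14 V, ∠V_total = -36.8°.

V_total = 14.14∠-36.8° V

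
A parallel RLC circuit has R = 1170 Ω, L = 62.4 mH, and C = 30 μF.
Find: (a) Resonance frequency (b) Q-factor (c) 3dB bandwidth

Step 1 — Resonance: ω₀ = 1/√(LC) = 1/√(0.0624·3e-05) = 730.9 rad/s.
Step 2 — f₀ = ω₀/(2π) = 116.3 Hz.
Step 3 — Parallel Q: Q = R/(ω₀L) = 1170/(730.9·0.0624) = 25.65.
Step 4 — Bandwidth: Δω = ω₀/Q = 28.49 rad/s; BW = Δω/(2π) = 4.534 Hz.

(a) f₀ = 116.3 Hz  (b) Q = 25.65  (c) BW = 4.534 Hz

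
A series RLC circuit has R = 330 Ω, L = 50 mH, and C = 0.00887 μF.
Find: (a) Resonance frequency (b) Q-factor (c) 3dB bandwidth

Step 1 — Resonance: ω₀ = 1/√(LC) = 1/√(0.05·8.87e-09) = 4.748e+04 rad/s.
Step 2 — f₀ = ω₀/(2π) = 7557 Hz.
Step 3 — Series Q: Q = ω₀L/R = 4.748e+04·0.05/330 = 7.195.
Step 4 — Bandwidth: Δω = ω₀/Q = 6600 rad/s; BW = Δω/(2π) = 1050 Hz.

(a) f₀ = 7557 Hz  (b) Q = 7.195  (c) BW = 1050 Hz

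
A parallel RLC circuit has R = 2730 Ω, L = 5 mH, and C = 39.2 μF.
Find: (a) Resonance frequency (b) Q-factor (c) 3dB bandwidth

Step 1 — Resonance: ω₀ = 1/√(LC) = 1/√(0.005·3.92e-05) = 2259 rad/s.
Step 2 — f₀ = ω₀/(2π) = 359.5 Hz.
Step 3 — Parallel Q: Q = R/(ω₀L) = 2730/(2259·0.005) = 241.7.
Step 4 — Bandwidth: Δω = ω₀/Q = 9.344 rad/s; BW = Δω/(2π) = 1.487 Hz.

(a) f₀ = 359.5 Hz  (b) Q = 241.7  (c) BW = 1.487 Hz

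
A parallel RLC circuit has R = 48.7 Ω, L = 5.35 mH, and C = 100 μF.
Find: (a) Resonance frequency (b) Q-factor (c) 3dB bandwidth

Step 1 — Resonance: ω₀ = 1/√(LC) = 1/√(0.00535·0.0001) = 1367 rad/s.
Step 2 — f₀ = ω₀/(2π) = 217.6 Hz.
Step 3 — Parallel Q: Q = R/(ω₀L) = 48.7/(1367·0.00535) = 6.658.
Step 4 — Bandwidth: Δω = ω₀/Q = 205.3 rad/s; BW = Δω/(2π) = 32.68 Hz.

(a) f₀ = 217.6 Hz  (b) Q = 6.658  (c) BW = 32.68 Hz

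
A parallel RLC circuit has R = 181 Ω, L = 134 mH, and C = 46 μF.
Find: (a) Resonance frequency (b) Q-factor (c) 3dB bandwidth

Step 1 — Resonance: ω₀ = 1/√(LC) = 1/√(0.134·4.6e-05) = 402.8 rad/s.
Step 2 — f₀ = ω₀/(2π) = 64.1 Hz.
Step 3 — Parallel Q: Q = R/(ω₀L) = 181/(402.8·0.134) = 3.354.
Step 4 — Bandwidth: Δω = ω₀/Q = 120.1 rad/s; BW = Δω/(2π) = 19.12 Hz.

(a) f₀ = 64.1 Hz  (b) Q = 3.354  (c) BW = 19.12 Hz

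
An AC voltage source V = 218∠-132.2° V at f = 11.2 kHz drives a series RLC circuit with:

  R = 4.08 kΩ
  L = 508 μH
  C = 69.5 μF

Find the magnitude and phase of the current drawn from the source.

Step 1 — Angular frequency: ω = 2π·f = 2π·1.12e+04 = 7.037e+04 rad/s.
Step 2 — Component impedances:
  R: Z = R = 4080 Ω
  L: Z = jωL = j·7.037e+04·0.000508 = 0 + j35.75 Ω
  C: Z = 1/(jωC) = -j/(ω·C) = 0 - j0.2045 Ω
Step 3 — Series combination: Z_total = R + L + C = 4080 + j35.54 Ω = 4080∠0.5° Ω.
Step 4 — Source phasor: V = 218∠-132.2° V = -146.4 - j161.5 V.
Step 5 — Ohm's law: I = V / Z_total = (-146.4 - j161.5) / (4080 + j35.54) = -0.03623 - j0.03927 A.
Step 6 — Convert to polar: |I| = 0.05343 A, ∠I = -132.7°.

I = 0.05343∠-132.7° A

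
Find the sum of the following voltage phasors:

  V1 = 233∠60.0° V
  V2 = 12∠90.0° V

Step 1 — Convert each phasor to rectangular form:
  V1 = 233·(cos(60.0°) + j·sin(60.0°)) = 116.5 + j201.8 V
  V2 = 12·(cos(90.0°) + j·sin(90.0°)) = 0 + j12 V
Step 2 — Sum components: V_total = 116.5 + j213.8 V.
Step 3 — Convert to polar: |V_total| = 243.5 V, ∠V_total = 61.4°.

V_total = 243.5∠61.4° V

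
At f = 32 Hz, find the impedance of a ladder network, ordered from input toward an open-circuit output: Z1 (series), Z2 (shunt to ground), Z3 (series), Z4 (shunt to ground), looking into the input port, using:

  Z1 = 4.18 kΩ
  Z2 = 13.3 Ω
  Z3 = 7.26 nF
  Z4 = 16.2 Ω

Step 1 — Angular frequency: ω = 2π·f = 2π·32 = 201.1 rad/s.
Step 2 — Component impedances:
  Z1: Z = R = 4180 Ω
  Z2: Z = R = 13.3 Ω
  Z3: Z = 1/(jωC) = -j/(ω·C) = 0 - j6.851e+05 Ω
  Z4: Z = R = 16.2 Ω
Step 3 — Ladder network (open output): work backward from the far end, alternating series and parallel combinations. Z_in = 4193 - j0.0002582 Ω = 4193∠-0.0° Ω.

Z = 4193 - j0.0002582 Ω = 4193∠-0.0° Ω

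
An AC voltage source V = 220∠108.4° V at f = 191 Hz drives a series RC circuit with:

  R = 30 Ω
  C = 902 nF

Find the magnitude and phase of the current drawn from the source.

Step 1 — Angular frequency: ω = 2π·f = 2π·191 = 1200 rad/s.
Step 2 — Component impedances:
  R: Z = R = 30 Ω
  C: Z = 1/(jωC) = -j/(ω·C) = 0 - j923.8 Ω
Step 3 — Series combination: Z_total = R + C = 30 - j923.8 Ω = 924.3∠-88.1° Ω.
Step 4 — Source phasor: V = 220∠108.4° V = -69.44 + j208.8 V.
Step 5 — Ohm's law: I = V / Z_total = (-69.44 + j208.8) / (30 - j923.8) = -0.2282 - j0.06776 A.
Step 6 — Convert to polar: |I| = 0.238 A, ∠I = -163.5°.

I = 0.238∠-163.5° A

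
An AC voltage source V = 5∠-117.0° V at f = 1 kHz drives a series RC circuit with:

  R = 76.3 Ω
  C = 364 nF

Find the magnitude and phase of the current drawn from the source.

Step 1 — Angular frequency: ω = 2π·f = 2π·1000 = 6283 rad/s.
Step 2 — Component impedances:
  R: Z = R = 76.3 Ω
  C: Z = 1/(jωC) = -j/(ω·C) = 0 - j437.2 Ω
Step 3 — Series combination: Z_total = R + C = 76.3 - j437.2 Ω = 443.8∠-80.1° Ω.
Step 4 — Source phasor: V = 5∠-117.0° V = -2.27 - j4.455 V.
Step 5 — Ohm's law: I = V / Z_total = (-2.27 - j4.455) / (76.3 - j437.2) = 0.009009 - j0.006764 A.
Step 6 — Convert to polar: |I| = 0.01127 A, ∠I = -36.9°.

I = 0.01127∠-36.9° A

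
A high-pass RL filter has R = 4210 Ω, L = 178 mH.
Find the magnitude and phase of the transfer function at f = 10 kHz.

Step 1 — Angular frequency: ω = 2π·1e+04 = 6.283e+04 rad/s.
Step 2 — Transfer function: H(jω) = jωL/(R + jωL).
Step 3 — Numerator jωL = j·1.118e+04; denominator R + jωL = 4210 + j1.118e+04.
Step 4 — H = 0.8759 + j0.3297.
Step 5 — Magnitude: |H| = 0.9359 (-0.6 dB); phase: φ = 20.6°.

|H| = 0.9359 (-0.6 dB), φ = 20.6°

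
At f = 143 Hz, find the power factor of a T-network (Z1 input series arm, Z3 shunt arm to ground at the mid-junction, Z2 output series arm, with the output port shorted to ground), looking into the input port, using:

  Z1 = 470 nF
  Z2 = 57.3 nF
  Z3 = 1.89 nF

Step 1 — Angular frequency: ω = 2π·f = 2π·143 = 898.5 rad/s.
Step 2 — Component impedances:
  Z1: Z = 1/(jωC) = -j/(ω·C) = 0 - j2368 Ω
  Z2: Z = 1/(jωC) = -j/(ω·C) = 0 - j1.942e+04 Ω
  Z3: Z = 1/(jωC) = -j/(ω·C) = 0 - j5.889e+05 Ω
Step 3 — With the output port shorted to ground, the output series arm Z2 runs from the junction to ground; the shunt arm Z3 also runs from the junction to ground. They appear in parallel: Z3 || Z2 = 0 - j1.88e+04 Ω.
Step 4 — Series with input arm Z1: Z_in = Z1 + (Z3 || Z2) = 0 - j2.117e+04 Ω = 2.117e+04∠-90.0° Ω.
Step 5 — Power factor: PF = cos(φ) = Re(Z)/|Z| = 0/2.117e+04 = 0.
Step 6 — Type: Im(Z) = -2.117e+04 ⇒ leading (phase φ = -90.0°).

PF = 0 (leading, φ = -90.0°)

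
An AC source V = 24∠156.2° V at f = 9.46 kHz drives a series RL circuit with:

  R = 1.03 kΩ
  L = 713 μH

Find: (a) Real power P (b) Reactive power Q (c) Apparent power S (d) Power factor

Step 1 — Angular frequency: ω = 2π·f = 2π·9460 = 5.944e+04 rad/s.
Step 2 — Component impedances:
  R: Z = R = 1030 Ω
  L: Z = jωL = j·5.944e+04·0.000713 = 0 + j42.38 Ω
Step 3 — Series combination: Z_total = R + L = 1030 + j42.38 Ω = 1031∠2.4° Ω.
Step 4 — Source phasor: V = 24∠156.2° V = -21.96 + j9.685 V.
Step 5 — Current: I = V / Z = -0.0209 + j0.01026 A = 0.02328∠153.8° A.
Step 6 — Complex power: S = V·I* = 0.5583 + j0.02297 VA.
Step 7 — Real power: P = Re(S) = 0.5583 W.
Step 8 — Reactive power: Q = Im(S) = 0.02297 VAR.
Step 9 — Apparent power: |S| = 0.5588 VA.
Step 10 — Power factor: PF = P/|S| = 0.9992 (lagging).

(a) P = 0.5583 W  (b) Q = 0.02297 VAR  (c) S = 0.5588 VA  (d) PF = 0.9992 (lagging)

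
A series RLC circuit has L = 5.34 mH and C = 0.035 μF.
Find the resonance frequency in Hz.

Step 1 — Resonance condition Im(Z)=0 gives ω₀ = 1/√(LC).
Step 2 — ω₀ = 1/√(0.00534·3.5e-08) = 7.315e+04 rad/s.
Step 3 — f₀ = ω₀/(2π) = 1.164e+04 Hz.

f₀ = 1.164e+04 Hz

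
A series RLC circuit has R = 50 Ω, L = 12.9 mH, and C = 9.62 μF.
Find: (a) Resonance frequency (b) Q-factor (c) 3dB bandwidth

Step 1 — Resonance condition Im(Z)=0 gives ω₀ = 1/√(LC).
Step 2 — ω₀ = 1/√(0.0129·9.62e-06) = 2839 rad/s.
Step 3 — f₀ = ω₀/(2π) = 451.8 Hz.
Step 4 — Series Q: Q = ω₀L/R = 2839·0.0129/50 = 0.7324.
Step 5 — 3dB bandwidth: Δω = ω₀/Q = 3876 rad/s; BW = Δω/(2π) = 616.9 Hz.

(a) f₀ = 451.8 Hz  (b) Q = 0.7324  (c) BW = 616.9 Hz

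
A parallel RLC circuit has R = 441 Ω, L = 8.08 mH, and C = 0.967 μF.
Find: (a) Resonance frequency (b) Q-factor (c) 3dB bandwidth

Step 1 — Resonance: ω₀ = 1/√(LC) = 1/√(0.00808·9.67e-07) = 1.131e+04 rad/s.
Step 2 — f₀ = ω₀/(2π) = 1801 Hz.
Step 3 — Parallel Q: Q = R/(ω₀L) = 441/(1.131e+04·0.00808) = 4.824.
Step 4 — Bandwidth: Δω = ω₀/Q = 2345 rad/s; BW = Δω/(2π) = 373.2 Hz.

(a) f₀ = 1801 Hz  (b) Q = 4.824  (c) BW = 373.2 Hz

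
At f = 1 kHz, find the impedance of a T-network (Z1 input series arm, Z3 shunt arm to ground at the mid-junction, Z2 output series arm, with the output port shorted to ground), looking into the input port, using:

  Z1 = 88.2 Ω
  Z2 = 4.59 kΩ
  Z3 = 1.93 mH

Step 1 — Angular frequency: ω = 2π·f = 2π·1000 = 6283 rad/s.
Step 2 — Component impedances:
  Z1: Z = R = 88.2 Ω
  Z2: Z = R = 4590 Ω
  Z3: Z = jωL = j·6283·0.00193 = 0 + j12.13 Ω
Step 3 — With the output port shorted to ground, the output series arm Z2 runs from the junction to ground; the shunt arm Z3 also runs from the junction to ground. They appear in parallel: Z3 || Z2 = 0.03204 + j12.13 Ω.
Step 4 — Series with input arm Z1: Z_in = Z1 + (Z3 || Z2) = 88.23 + j12.13 Ω = 89.06∠7.8° Ω.

Z = 88.23 + j12.13 Ω = 89.06∠7.8° Ω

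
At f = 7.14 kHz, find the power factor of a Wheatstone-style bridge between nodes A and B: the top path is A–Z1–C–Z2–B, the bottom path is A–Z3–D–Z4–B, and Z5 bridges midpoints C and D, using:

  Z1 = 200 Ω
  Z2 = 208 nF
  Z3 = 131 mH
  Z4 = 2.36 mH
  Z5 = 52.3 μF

Step 1 — Angular frequency: ω = 2π·f = 2π·7140 = 4.486e+04 rad/s.
Step 2 — Component impedances:
  Z1: Z = R = 200 Ω
  Z2: Z = 1/(jωC) = -j/(ω·C) = 0 - j107.2 Ω
  Z3: Z = jωL = j·4.486e+04·0.131 = 0 + j5877 Ω
  Z4: Z = jωL = j·4.486e+04·0.00236 = 0 + j105.9 Ω
  Z5: Z = 1/(jωC) = -j/(ω·C) = 0 - j0.4262 Ω
Step 3 — Bridge requires nodal analysis (the Z5 bridge couples midpoints C and D, so the two paths cannot be reduced to a simple series/parallel combination). Setting node B to ground and injecting 1 A at node A, the 3-node admittance system at A, C, D solves to V_A = Z_AB = 201.6 + j6583 Ω = 6586∠88.2° Ω.
Step 4 — Power factor: PF = cos(φ) = Re(Z)/|Z| = 201.6/6586 = 0.03061.
Step 5 — Type: Im(Z) = 6583 ⇒ lagging (phase φ = 88.2°).

PF = 0.03061 (lagging, φ = 88.2°)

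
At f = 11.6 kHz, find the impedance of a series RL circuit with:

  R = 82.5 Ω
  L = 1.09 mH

Step 1 — Angular frequency: ω = 2π·f = 2π·1.16e+04 = 7.288e+04 rad/s.
Step 2 — Component impedances:
  R: Z = R = 82.5 Ω
  L: Z = jωL = j·7.288e+04·0.00109 = 0 + j79.44 Ω
Step 3 — Series combination: Z_total = R + L = 82.5 + j79.44 Ω = 114.5∠43.9° Ω.

Z = 82.5 + j79.44 Ω = 114.5∠43.9° Ω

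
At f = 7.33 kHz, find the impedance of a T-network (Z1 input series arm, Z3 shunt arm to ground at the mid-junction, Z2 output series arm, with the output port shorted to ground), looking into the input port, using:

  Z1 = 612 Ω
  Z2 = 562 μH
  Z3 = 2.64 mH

Step 1 — Angular frequency: ω = 2π·f = 2π·7330 = 4.606e+04 rad/s.
Step 2 — Component impedances:
  Z1: Z = R = 612 Ω
  Z2: Z = jωL = j·4.606e+04·0.000562 = 0 + j25.88 Ω
  Z3: Z = jωL = j·4.606e+04·0.00264 = 0 + j121.6 Ω
Step 3 — With the output port shorted to ground, the output series arm Z2 runs from the junction to ground; the shunt arm Z3 also runs from the junction to ground. They appear in parallel: Z3 || Z2 = 0 + j21.34 Ω.
Step 4 — Series with input arm Z1: Z_in = Z1 + (Z3 || Z2) = 612 + j21.34 Ω = 612.4∠2.0° Ω.

Z = 612 + j21.34 Ω = 612.4∠2.0° Ω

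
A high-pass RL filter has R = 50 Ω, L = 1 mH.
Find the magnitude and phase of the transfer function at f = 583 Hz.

Step 1 — Angular frequency: ω = 2π·583 = 3663 rad/s.
Step 2 — Transfer function: H(jω) = jωL/(R + jωL).
Step 3 — Numerator jωL = j·3.663; denominator R + jωL = 50 + j3.663.
Step 4 — H = 0.005339 + j0.07287.
Step 5 — Magnitude: |H| = 0.07307 (-22.7 dB); phase: φ = 85.8°.

|H| = 0.07307 (-22.7 dB), φ = 85.8°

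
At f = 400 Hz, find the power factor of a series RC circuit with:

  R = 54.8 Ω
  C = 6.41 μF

Step 1 — Angular frequency: ω = 2π·f = 2π·400 = 2513 rad/s.
Step 2 — Component impedances:
  R: Z = R = 54.8 Ω
  C: Z = 1/(jωC) = -j/(ω·C) = 0 - j62.07 Ω
Step 3 — Series combination: Z_total = R + C = 54.8 - j62.07 Ω = 82.8∠-48.6° Ω.
Step 4 — Power factor: PF = cos(φ) = Re(Z)/|Z| = 54.8/82.8 = 0.6618.
Step 5 — Type: Im(Z) = -62.07 ⇒ leading (phase φ = -48.6°).

PF = 0.6618 (leading, φ = -48.6°)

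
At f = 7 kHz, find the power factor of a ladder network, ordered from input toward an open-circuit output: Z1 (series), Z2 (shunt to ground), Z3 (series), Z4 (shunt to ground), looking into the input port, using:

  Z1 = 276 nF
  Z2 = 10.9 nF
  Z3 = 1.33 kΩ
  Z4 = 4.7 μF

Step 1 — Angular frequency: ω = 2π·f = 2π·7000 = 4.398e+04 rad/s.
Step 2 — Component impedances:
  Z1: Z = 1/(jωC) = -j/(ω·C) = 0 - j82.38 Ω
  Z2: Z = 1/(jωC) = -j/(ω·C) = 0 - j2086 Ω
  Z3: Z = R = 1330 Ω
  Z4: Z = 1/(jωC) = -j/(ω·C) = 0 - j4.838 Ω
Step 3 — Ladder network (open output): work backward from the far end, alternating series and parallel combinations. Z_in = 942.5 - j686.7 Ω = 1166∠-36.1° Ω.
Step 4 — Power factor: PF = cos(φ) = Re(Z)/|Z| = 942.47/1166.1 = 0.8082.
Step 5 — Type: Im(Z) = -686.7 ⇒ leading (phase φ = -36.1°).

PF = 0.8082 (leading, φ = -36.1°)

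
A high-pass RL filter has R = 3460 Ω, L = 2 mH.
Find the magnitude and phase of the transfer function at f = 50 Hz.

Step 1 — Angular frequency: ω = 2π·50 = 314.2 rad/s.
Step 2 — Transfer function: H(jω) = jωL/(R + jωL).
Step 3 — Numerator jωL = j·0.6283; denominator R + jωL = 3460 + j0.6283.
Step 4 — H = 3.298e-08 + j0.0001816.
Step 5 — Magnitude: |H| = 0.0001816 (-74.8 dB); phase: φ = 90.0°.

|H| = 0.0001816 (-74.8 dB), φ = 90.0°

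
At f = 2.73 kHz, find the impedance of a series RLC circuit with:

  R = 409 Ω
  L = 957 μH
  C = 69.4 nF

Step 1 — Angular frequency: ω = 2π·f = 2π·2730 = 1.715e+04 rad/s.
Step 2 — Component impedances:
  R: Z = R = 409 Ω
  L: Z = jωL = j·1.715e+04·0.000957 = 0 + j16.42 Ω
  C: Z = 1/(jωC) = -j/(ω·C) = 0 - j840 Ω
Step 3 — Series combination: Z_total = R + L + C = 409 - j823.6 Ω = 919.6∠-63.6° Ω.

Z = 409 - j823.6 Ω = 919.6∠-63.6° Ω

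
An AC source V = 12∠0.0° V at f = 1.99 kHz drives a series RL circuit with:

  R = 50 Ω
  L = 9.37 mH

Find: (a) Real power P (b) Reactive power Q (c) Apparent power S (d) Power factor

Step 1 — Angular frequency: ω = 2π·f = 2π·1990 = 1.25e+04 rad/s.
Step 2 — Component impedances:
  R: Z = R = 50 Ω
  L: Z = jωL = j·1.25e+04·0.00937 = 0 + j117.2 Ω
Step 3 — Series combination: Z_total = R + L = 50 + j117.2 Ω = 127.4∠66.9° Ω.
Step 4 — Source phasor: V = 12∠0.0° V = 12 V.
Step 5 — Current: I = V / Z = 0.03698 - j0.08664 A = 0.09421∠-66.9° A.
Step 6 — Complex power: S = V·I* = 0.4437 + j1.04 VA.
Step 7 — Real power: P = Re(S) = 0.4437 W.
Step 8 — Reactive power: Q = Im(S) = 1.04 VAR.
Step 9 — Apparent power: |S| = 1.13 VA.
Step 10 — Power factor: PF = P/|S| = 0.3925 (lagging).

(a) P = 0.4437 W  (b) Q = 1.04 VAR  (c) S = 1.13 VA  (d) PF = 0.3925 (lagging)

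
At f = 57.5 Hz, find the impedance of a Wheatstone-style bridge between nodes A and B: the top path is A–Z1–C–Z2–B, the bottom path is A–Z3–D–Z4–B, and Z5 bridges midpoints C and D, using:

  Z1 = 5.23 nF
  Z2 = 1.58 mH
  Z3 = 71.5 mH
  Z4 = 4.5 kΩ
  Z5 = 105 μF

Step 1 — Angular frequency: ω = 2π·f = 2π·57.5 = 361.3 rad/s.
Step 2 — Component impedances:
  Z1: Z = 1/(jωC) = -j/(ω·C) = 0 - j5.292e+05 Ω
  Z2: Z = jωL = j·361.3·0.00158 = 0 + j0.5708 Ω
  Z3: Z = jωL = j·361.3·0.0715 = 0 + j25.83 Ω
  Z4: Z = R = 4500 Ω
  Z5: Z = 1/(jωC) = -j/(ω·C) = 0 - j26.36 Ω
Step 3 — Bridge requires nodal analysis (the Z5 bridge couples midpoints C and D, so the two paths cannot be reduced to a simple series/parallel combination). Setting node B to ground and injecting 1 A at node A, the 3-node admittance system at A, C, D solves to V_A = Z_AB = 0.1478 + j0.04235 Ω = 0.1538∠16.0° Ω.

Z = 0.1478 + j0.04235 Ω = 0.1538∠16.0° Ω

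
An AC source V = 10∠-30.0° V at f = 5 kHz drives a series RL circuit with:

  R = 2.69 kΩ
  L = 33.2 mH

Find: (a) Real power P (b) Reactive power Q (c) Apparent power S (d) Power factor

Step 1 — Angular frequency: ω = 2π·f = 2π·5000 = 3.142e+04 rad/s.
Step 2 — Component impedances:
  R: Z = R = 2690 Ω
  L: Z = jωL = j·3.142e+04·0.0332 = 0 + j1043 Ω
Step 3 — Series combination: Z_total = R + L = 2690 + j1043 Ω = 2885∠21.2° Ω.
Step 4 — Source phasor: V = 10∠-30.0° V = 8.66 - j5 V.
Step 5 — Current: I = V / Z = 0.002172 - j0.002701 A = 0.003466∠-51.2° A.
Step 6 — Complex power: S = V·I* = 0.03232 + j0.01253 VA.
Step 7 — Real power: P = Re(S) = 0.03232 W.
Step 8 — Reactive power: Q = Im(S) = 0.01253 VAR.
Step 9 — Apparent power: |S| = 0.03466 VA.
Step 10 — Power factor: PF = P/|S| = 0.9324 (lagging).

(a) P = 0.03232 W  (b) Q = 0.01253 VAR  (c) S = 0.03466 VA  (d) PF = 0.9324 (lagging)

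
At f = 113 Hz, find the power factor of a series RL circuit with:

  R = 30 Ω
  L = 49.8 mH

Step 1 — Angular frequency: ω = 2π·f = 2π·113 = 710 rad/s.
Step 2 — Component impedances:
  R: Z = R = 30 Ω
  L: Z = jωL = j·710·0.0498 = 0 + j35.36 Ω
Step 3 — Series combination: Z_total = R + L = 30 + j35.36 Ω = 46.37∠49.7° Ω.
Step 4 — Power factor: PF = cos(φ) = Re(Z)/|Z| = 30/46.37 = 0.647.
Step 5 — Type: Im(Z) = 35.36 ⇒ lagging (phase φ = 49.7°).

PF = 0.647 (lagging, φ = 49.7°)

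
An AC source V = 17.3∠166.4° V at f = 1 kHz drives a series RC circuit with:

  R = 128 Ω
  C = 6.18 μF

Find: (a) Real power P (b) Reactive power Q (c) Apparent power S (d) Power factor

Step 1 — Angular frequency: ω = 2π·f = 2π·1000 = 6283 rad/s.
Step 2 — Component impedances:
  R: Z = R = 128 Ω
  C: Z = 1/(jωC) = -j/(ω·C) = 0 - j25.75 Ω
Step 3 — Series combination: Z_total = R + C = 128 - j25.75 Ω = 130.6∠-11.4° Ω.
Step 4 — Source phasor: V = 17.3∠166.4° V = -16.81 + j4.068 V.
Step 5 — Current: I = V / Z = -0.1324 + j0.005142 A = 0.1325∠177.8° A.
Step 6 — Complex power: S = V·I* = 2.247 - j0.4521 VA.
Step 7 — Real power: P = Re(S) = 2.247 W.
Step 8 — Reactive power: Q = Im(S) = -0.4521 VAR.
Step 9 — Apparent power: |S| = 2.292 VA.
Step 10 — Power factor: PF = P/|S| = 0.9804 (leading).

(a) P = 2.247 W  (b) Q = -0.4521 VAR  (c) S = 2.292 VA  (d) PF = 0.9804 (leading)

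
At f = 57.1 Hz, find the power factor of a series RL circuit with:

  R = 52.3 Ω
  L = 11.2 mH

Step 1 — Angular frequency: ω = 2π·f = 2π·57.1 = 358.8 rad/s.
Step 2 — Component impedances:
  R: Z = R = 52.3 Ω
  L: Z = jωL = j·358.8·0.0112 = 0 + j4.018 Ω
Step 3 — Series combination: Z_total = R + L = 52.3 + j4.018 Ω = 52.45∠4.4° Ω.
Step 4 — Power factor: PF = cos(φ) = Re(Z)/|Z| = 52.3/52.45 = 0.9971.
Step 5 — Type: Im(Z) = 4.018 ⇒ lagging (phase φ = 4.4°).

PF = 0.9971 (lagging, φ = 4.4°)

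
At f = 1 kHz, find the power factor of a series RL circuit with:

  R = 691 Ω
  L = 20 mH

Step 1 — Angular frequency: ω = 2π·f = 2π·1000 = 6283 rad/s.
Step 2 — Component impedances:
  R: Z = R = 691 Ω
  L: Z = jωL = j·6283·0.02 = 0 + j125.7 Ω
Step 3 — Series combination: Z_total = R + L = 691 + j125.7 Ω = 702.3∠10.3° Ω.
Step 4 — Power factor: PF = cos(φ) = Re(Z)/|Z| = 691/702.3 = 0.9839.
Step 5 — Type: Im(Z) = 125.7 ⇒ lagging (phase φ = 10.3°).

PF = 0.9839 (lagging, φ = 10.3°)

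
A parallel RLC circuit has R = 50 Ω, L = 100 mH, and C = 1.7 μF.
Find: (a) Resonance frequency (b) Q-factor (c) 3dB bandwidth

Step 1 — Resonance: ω₀ = 1/√(LC) = 1/√(0.1·1.7e-06) = 2425 rad/s.
Step 2 — f₀ = ω₀/(2π) = 386 Hz.
Step 3 — Parallel Q: Q = R/(ω₀L) = 50/(2425·0.1) = 0.2062.
Step 4 — Bandwidth: Δω = ω₀/Q = 1.176e+04 rad/s; BW = Δω/(2π) = 1872 Hz.

(a) f₀ = 386 Hz  (b) Q = 0.2062  (c) BW = 1872 Hz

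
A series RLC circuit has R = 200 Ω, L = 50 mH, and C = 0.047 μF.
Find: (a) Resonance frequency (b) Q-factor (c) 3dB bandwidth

Step 1 — Resonance: ω₀ = 1/√(LC) = 1/√(0.05·4.7e-08) = 2.063e+04 rad/s.
Step 2 — f₀ = ω₀/(2π) = 3283 Hz.
Step 3 — Series Q: Q = ω₀L/R = 2.063e+04·0.05/200 = 5.157.
Step 4 — Bandwidth: Δω = ω₀/Q = 4000 rad/s; BW = Δω/(2π) = 636.6 Hz.

(a) f₀ = 3283 Hz  (b) Q = 5.157  (c) BW = 636.6 Hz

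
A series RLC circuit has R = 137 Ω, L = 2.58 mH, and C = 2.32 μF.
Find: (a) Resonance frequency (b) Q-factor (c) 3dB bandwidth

Step 1 — Resonance: ω₀ = 1/√(LC) = 1/√(0.00258·2.32e-06) = 1.293e+04 rad/s.
Step 2 — f₀ = ω₀/(2π) = 2057 Hz.
Step 3 — Series Q: Q = ω₀L/R = 1.293e+04·0.00258/137 = 0.2434.
Step 4 — Bandwidth: Δω = ω₀/Q = 5.31e+04 rad/s; BW = Δω/(2π) = 8451 Hz.

(a) f₀ = 2057 Hz  (b) Q = 0.2434  (c) BW = 8451 Hz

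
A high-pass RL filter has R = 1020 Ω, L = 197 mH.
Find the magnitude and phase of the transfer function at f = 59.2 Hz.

Step 1 — Angular frequency: ω = 2π·59.2 = 372 rad/s.
Step 2 — Transfer function: H(jω) = jωL/(R + jωL).
Step 3 — Numerator jωL = j·73.28; denominator R + jωL = 1020 + j73.28.
Step 4 — H = 0.005135 + j0.07147.
Step 5 — Magnitude: |H| = 0.07166 (-22.9 dB); phase: φ = 85.9°.

|H| = 0.07166 (-22.9 dB), φ = 85.9°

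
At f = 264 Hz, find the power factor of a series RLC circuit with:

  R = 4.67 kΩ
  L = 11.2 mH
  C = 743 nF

Step 1 — Angular frequency: ω = 2π·f = 2π·264 = 1659 rad/s.
Step 2 — Component impedances:
  R: Z = R = 4670 Ω
  L: Z = jωL = j·1659·0.0112 = 0 + j18.58 Ω
  C: Z = 1/(jωC) = -j/(ω·C) = 0 - j811.4 Ω
Step 3 — Series combination: Z_total = R + L + C = 4670 - j792.8 Ω = 4737∠-9.6° Ω.
Step 4 — Power factor: PF = cos(φ) = Re(Z)/|Z| = 4670/4737 = 0.9859.
Step 5 — Type: Im(Z) = -792.8 ⇒ leading (phase φ = -9.6°).

PF = 0.9859 (leading, φ = -9.6°)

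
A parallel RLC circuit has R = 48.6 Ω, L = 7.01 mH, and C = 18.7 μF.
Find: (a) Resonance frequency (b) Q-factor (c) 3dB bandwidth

Step 1 — Resonance: ω₀ = 1/√(LC) = 1/√(0.00701·1.87e-05) = 2762 rad/s.
Step 2 — f₀ = ω₀/(2π) = 439.6 Hz.
Step 3 — Parallel Q: Q = R/(ω₀L) = 48.6/(2762·0.00701) = 2.51.
Step 4 — Bandwidth: Δω = ω₀/Q = 1100 rad/s; BW = Δω/(2π) = 175.1 Hz.

(a) f₀ = 439.6 Hz  (b) Q = 2.51  (c) BW = 175.1 Hz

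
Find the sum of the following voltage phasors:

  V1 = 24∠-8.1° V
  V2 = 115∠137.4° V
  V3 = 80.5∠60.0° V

Step 1 — Convert each phasor to rectangular form:
  V1 = 24·(cos(-8.1°) + j·sin(-8.1°)) = 23.76 - j3.382 V
  V2 = 115·(cos(137.4°) + j·sin(137.4°)) = -84.65 + j77.84 V
  V3 = 80.5·(cos(60.0°) + j·sin(60.0°)) = 40.25 + j69.72 V
Step 2 — Sum components: V_total = -20.64 + j144.2 V.
Step 3 — Convert to polar: |V_total| = 145.6 V, ∠V_total = 98.1°.

V_total = 145.6∠98.1° V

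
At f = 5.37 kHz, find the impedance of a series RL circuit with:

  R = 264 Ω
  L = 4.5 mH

Step 1 — Angular frequency: ω = 2π·f = 2π·5370 = 3.374e+04 rad/s.
Step 2 — Component impedances:
  R: Z = R = 264 Ω
  L: Z = jωL = j·3.374e+04·0.0045 = 0 + j151.8 Ω
Step 3 — Series combination: Z_total = R + L = 264 + j151.8 Ω = 304.5∠29.9° Ω.

Z = 264 + j151.8 Ω = 304.5∠29.9° Ω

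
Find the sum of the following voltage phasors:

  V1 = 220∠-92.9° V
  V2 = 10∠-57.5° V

Step 1 — Convert each phasor to rectangular form:
  V1 = 220·(cos(-92.9°) + j·sin(-92.9°)) = -11.13 - j219.7 V
  V2 = 10·(cos(-57.5°) + j·sin(-57.5°)) = 5.373 - j8.434 V
Step 2 — Sum components: V_total = -5.757 - j228.2 V.
Step 3 — Convert to polar: |V_total| = 228.2 V, ∠V_total = -91.4°.

V_total = 228.2∠-91.4° V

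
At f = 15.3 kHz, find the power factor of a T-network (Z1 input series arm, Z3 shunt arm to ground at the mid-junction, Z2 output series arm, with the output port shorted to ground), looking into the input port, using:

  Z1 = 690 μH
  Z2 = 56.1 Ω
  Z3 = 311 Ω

Step 1 — Angular frequency: ω = 2π·f = 2π·1.53e+04 = 9.613e+04 rad/s.
Step 2 — Component impedances:
  Z1: Z = jωL = j·9.613e+04·0.00069 = 0 + j66.33 Ω
  Z2: Z = R = 56.1 Ω
  Z3: Z = R = 311 Ω
Step 3 — With the output port shorted to ground, the output series arm Z2 runs from the junction to ground; the shunt arm Z3 also runs from the junction to ground. They appear in parallel: Z3 || Z2 = 47.53 Ω.
Step 4 — Series with input arm Z1: Z_in = Z1 + (Z3 || Z2) = 47.53 + j66.33 Ω = 81.6∠54.4° Ω.
Step 5 — Power factor: PF = cos(φ) = Re(Z)/|Z| = 47.527/81.601 = 0.5824.
Step 6 — Type: Im(Z) = 66.33 ⇒ lagging (phase φ = 54.4°).

PF = 0.5824 (lagging, φ = 54.4°)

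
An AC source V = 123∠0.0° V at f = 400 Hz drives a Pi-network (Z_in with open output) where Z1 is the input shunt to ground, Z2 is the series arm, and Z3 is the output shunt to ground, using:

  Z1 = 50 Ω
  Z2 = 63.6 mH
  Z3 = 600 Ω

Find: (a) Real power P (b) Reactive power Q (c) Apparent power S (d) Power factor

Step 1 — Angular frequency: ω = 2π·f = 2π·400 = 2513 rad/s.
Step 2 — Component impedances:
  Z1: Z = R = 50 Ω
  Z2: Z = jωL = j·2513·0.0636 = 0 + j159.8 Ω
  Z3: Z = R = 600 Ω
Step 3 — With open output, the series arm Z2 and the output shunt Z3 appear in series to ground: Z2 + Z3 = 600 + j159.8 Ω.
Step 4 — Parallel with input shunt Z1: Z_in = Z1 || (Z2 + Z3) = 46.37 + j0.8919 Ω = 46.38∠1.1° Ω.
Step 5 — Source phasor: V = 123∠0.0° V = 123 V.
Step 6 — Current: I = V / Z = 2.651 - j0.05099 A = 2.652∠-1.1° A.
Step 7 — Complex power: S = V·I* = 326.1 + j6.272 VA.
Step 8 — Real power: P = Re(S) = 326.1 W.
Step 9 — Reactive power: Q = Im(S) = 6.272 VAR.
Step 10 — Apparent power: |S| = 326.2 VA.
Step 11 — Power factor: PF = P/|S| = 0.9998 (lagging).

(a) P = 326.1 W  (b) Q = 6.272 VAR  (c) S = 326.2 VA  (d) PF = 0.9998 (lagging)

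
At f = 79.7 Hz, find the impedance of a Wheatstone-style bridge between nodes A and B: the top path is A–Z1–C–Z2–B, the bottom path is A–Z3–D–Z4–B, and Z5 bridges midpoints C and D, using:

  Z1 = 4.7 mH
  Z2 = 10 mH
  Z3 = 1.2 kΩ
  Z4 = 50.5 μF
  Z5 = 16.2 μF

Step 1 — Angular frequency: ω = 2π·f = 2π·79.7 = 500.8 rad/s.
Step 2 — Component impedances:
  Z1: Z = jωL = j·500.8·0.0047 = 0 + j2.354 Ω
  Z2: Z = jωL = j·500.8·0.01 = 0 + j5.008 Ω
  Z3: Z = R = 1200 Ω
  Z4: Z = 1/(jωC) = -j/(ω·C) = 0 - j39.54 Ω
  Z5: Z = 1/(jωC) = -j/(ω·C) = 0 - j123.3 Ω
Step 3 — Bridge requires nodal analysis (the Z5 bridge couples midpoints C and D, so the two paths cannot be reduced to a simple series/parallel combination). Setting node B to ground and injecting 1 A at node A, the 3-node admittance system at A, C, D solves to V_A = Z_AB = 0.0327 + j7.521 Ω = 7.521∠89.8° Ω.

Z = 0.0327 + j7.521 Ω = 7.521∠89.8° Ω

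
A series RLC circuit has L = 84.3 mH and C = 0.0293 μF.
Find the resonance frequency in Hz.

Step 1 — Resonance condition Im(Z)=0 gives ω₀ = 1/√(LC).
Step 2 — ω₀ = 1/√(0.0843·2.93e-08) = 2.012e+04 rad/s.
Step 3 — f₀ = ω₀/(2π) = 3202 Hz.

f₀ = 3202 Hz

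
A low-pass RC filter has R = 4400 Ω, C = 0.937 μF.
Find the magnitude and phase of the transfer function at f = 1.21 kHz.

Step 1 — Angular frequency: ω = 2π·1210 = 7603 rad/s.
Step 2 — Transfer function: H(jω) = 1/(1 + jωRC).
Step 3 — Denominator: 1 + jωRC = 1 + j·7603·4400·9.37e-07 = 1 + j31.34.
Step 4 — H = 0.001017 - j0.03187.
Step 5 — Magnitude: |H| = 0.03189 (-29.9 dB); phase: φ = -88.2°.

|H| = 0.03189 (-29.9 dB), φ = -88.2°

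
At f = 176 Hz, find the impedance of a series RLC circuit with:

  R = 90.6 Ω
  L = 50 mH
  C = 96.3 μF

Step 1 — Angular frequency: ω = 2π·f = 2π·176 = 1106 rad/s.
Step 2 — Component impedances:
  R: Z = R = 90.6 Ω
  L: Z = jωL = j·1106·0.05 = 0 + j55.29 Ω
  C: Z = 1/(jωC) = -j/(ω·C) = 0 - j9.39 Ω
Step 3 — Series combination: Z_total = R + L + C = 90.6 + j45.9 Ω = 101.6∠26.9° Ω.

Z = 90.6 + j45.9 Ω = 101.6∠26.9° Ω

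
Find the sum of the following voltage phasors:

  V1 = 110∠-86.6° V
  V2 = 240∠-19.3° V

Step 1 — Convert each phasor to rectangular form:
  V1 = 110·(cos(-86.6°) + j·sin(-86.6°)) = 6.524 - j109.8 V
  V2 = 240·(cos(-19.3°) + j·sin(-19.3°)) = 226.5 - j79.32 V
Step 2 — Sum components: V_total = 233 - j189.1 V.
Step 3 — Convert to polar: |V_total| = 300.1 V, ∠V_total = -39.1°.

V_total = 300.1∠-39.1° V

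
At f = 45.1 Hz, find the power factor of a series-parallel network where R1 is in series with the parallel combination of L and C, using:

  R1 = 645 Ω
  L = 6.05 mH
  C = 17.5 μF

Step 1 — Angular frequency: ω = 2π·f = 2π·45.1 = 283.4 rad/s.
Step 2 — Component impedances:
  R1: Z = R = 645 Ω
  L: Z = jωL = j·283.4·0.00605 = 0 + j1.714 Ω
  C: Z = 1/(jωC) = -j/(ω·C) = 0 - j201.7 Ω
Step 3 — Parallel branch: L || C = 1/(1/L + 1/C) = 0 + j1.729 Ω.
Step 4 — Series with R1: Z_total = R1 + (L || C) = 645 + j1.729 Ω = 645∠0.2° Ω.
Step 5 — Power factor: PF = cos(φ) = Re(Z)/|Z| = 645/645 = 1.
Step 6 — Type: Im(Z) = 1.729 ⇒ lagging (phase φ = 0.2°).

PF = 1 (lagging, φ = 0.2°)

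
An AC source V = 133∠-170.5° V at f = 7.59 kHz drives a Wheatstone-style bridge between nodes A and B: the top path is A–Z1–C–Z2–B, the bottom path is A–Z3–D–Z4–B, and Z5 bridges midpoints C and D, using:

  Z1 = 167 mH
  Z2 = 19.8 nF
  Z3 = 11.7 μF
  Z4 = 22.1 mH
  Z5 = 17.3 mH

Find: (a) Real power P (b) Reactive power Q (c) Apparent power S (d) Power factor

Step 1 — Angular frequency: ω = 2π·f = 2π·7590 = 4.769e+04 rad/s.
Step 2 — Component impedances:
  Z1: Z = jωL = j·4.769e+04·0.167 = 0 + j7964 Ω
  Z2: Z = 1/(jωC) = -j/(ω·C) = 0 - j1059 Ω
  Z3: Z = 1/(jωC) = -j/(ω·C) = 0 - j1.792 Ω
  Z4: Z = jωL = j·4.769e+04·0.0221 = 0 + j1054 Ω
  Z5: Z = jωL = j·4.769e+04·0.0173 = 0 + j825 Ω
Step 3 — Bridge requires nodal analysis (the Z5 bridge couples midpoints C and D, so the two paths cannot be reduced to a simple series/parallel combination). Setting node B to ground and injecting 1 A at node A, the 3-node admittance system at A, C, D solves to V_A = Z_AB = 0 - j443.5 Ω = 443.5∠-90.0° Ω.
Step 4 — Source phasor: V = 133∠-170.5° V = -131.2 - j21.95 V.
Step 5 — Current: I = V / Z = 0.0495 - j0.2958 A = 0.2999∠-80.5° A.
Step 6 — Complex power: S = V·I* = 0 - j39.89 VA.
Step 7 — Real power: P = Re(S) = 0 W.
Step 8 — Reactive power: Q = Im(S) = -39.89 VAR.
Step 9 — Apparent power: |S| = 39.89 VA.
Step 10 — Power factor: PF = P/|S| = 0 (leading).

(a) P = 0 W  (b) Q = -39.89 VAR  (c) S = 39.89 VA  (d) PF = 0 (leading)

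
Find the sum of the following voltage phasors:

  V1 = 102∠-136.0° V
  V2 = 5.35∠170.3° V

Step 1 — Convert each phasor to rectangular form:
  V1 = 102·(cos(-136.0°) + j·sin(-136.0°)) = -73.37 - j70.86 V
  V2 = 5.35·(cos(170.3°) + j·sin(170.3°)) = -5.274 + j0.9014 V
Step 2 — Sum components: V_total = -78.65 - j69.95 V.
Step 3 — Convert to polar: |V_total| = 105.3 V, ∠V_total = -138.3°.

V_total = 105.3∠-138.3° V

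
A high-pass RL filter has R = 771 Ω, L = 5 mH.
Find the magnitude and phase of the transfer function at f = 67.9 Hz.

Step 1 — Angular frequency: ω = 2π·67.9 = 426.6 rad/s.
Step 2 — Transfer function: H(jω) = jωL/(R + jωL).
Step 3 — Numerator jωL = j·2.133; denominator R + jωL = 771 + j2.133.
Step 4 — H = 7.655e-06 + j0.002767.
Step 5 — Magnitude: |H| = 0.002767 (-51.2 dB); phase: φ = 89.8°.

|H| = 0.002767 (-51.2 dB), φ = 89.8°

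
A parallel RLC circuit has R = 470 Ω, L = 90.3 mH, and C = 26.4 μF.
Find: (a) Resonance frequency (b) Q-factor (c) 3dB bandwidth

Step 1 — Resonance: ω₀ = 1/√(LC) = 1/√(0.0903·2.64e-05) = 647.7 rad/s.
Step 2 — f₀ = ω₀/(2π) = 103.1 Hz.
Step 3 — Parallel Q: Q = R/(ω₀L) = 470/(647.7·0.0903) = 8.036.
Step 4 — Bandwidth: Δω = ω₀/Q = 80.59 rad/s; BW = Δω/(2π) = 12.83 Hz.

(a) f₀ = 103.1 Hz  (b) Q = 8.036  (c) BW = 12.83 Hz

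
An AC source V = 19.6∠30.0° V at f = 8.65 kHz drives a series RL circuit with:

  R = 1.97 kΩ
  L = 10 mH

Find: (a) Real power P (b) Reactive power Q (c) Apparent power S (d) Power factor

Step 1 — Angular frequency: ω = 2π·f = 2π·8650 = 5.435e+04 rad/s.
Step 2 — Component impedances:
  R: Z = R = 1970 Ω
  L: Z = jωL = j·5.435e+04·0.01 = 0 + j543.5 Ω
Step 3 — Series combination: Z_total = R + L = 1970 + j543.5 Ω = 2044∠15.4° Ω.
Step 4 — Source phasor: V = 19.6∠30.0° V = 16.97 + j9.8 V.
Step 5 — Current: I = V / Z = 0.009282 + j0.002414 A = 0.009591∠14.6° A.
Step 6 — Complex power: S = V·I* = 0.1812 + j0.04999 VA.
Step 7 — Real power: P = Re(S) = 0.1812 W.
Step 8 — Reactive power: Q = Im(S) = 0.04999 VAR.
Step 9 — Apparent power: |S| = 0.188 VA.
Step 10 — Power factor: PF = P/|S| = 0.964 (lagging).

(a) P = 0.1812 W  (b) Q = 0.04999 VAR  (c) S = 0.188 VA  (d) PF = 0.964 (lagging)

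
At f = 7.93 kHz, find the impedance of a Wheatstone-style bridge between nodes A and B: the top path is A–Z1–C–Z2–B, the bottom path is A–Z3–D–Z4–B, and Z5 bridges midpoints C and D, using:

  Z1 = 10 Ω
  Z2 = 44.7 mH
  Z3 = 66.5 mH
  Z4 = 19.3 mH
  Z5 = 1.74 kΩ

Step 1 — Angular frequency: ω = 2π·f = 2π·7930 = 4.983e+04 rad/s.
Step 2 — Component impedances:
  Z1: Z = R = 10 Ω
  Z2: Z = jωL = j·4.983e+04·0.0447 = 0 + j2227 Ω
  Z3: Z = jωL = j·4.983e+04·0.0665 = 0 + j3313 Ω
  Z4: Z = jωL = j·4.983e+04·0.0193 = 0 + j961.6 Ω
  Z5: Z = R = 1740 Ω
Step 3 — Bridge requires nodal analysis (the Z5 bridge couples midpoints C and D, so the two paths cannot be reduced to a simple series/parallel combination). Setting node B to ground and injecting 1 A at node A, the 3-node admittance system at A, C, D solves to V_A = Z_AB = 401.8 + j1098 Ω = 1169∠69.9° Ω.

Z = 401.8 + j1098 Ω = 1169∠69.9° Ω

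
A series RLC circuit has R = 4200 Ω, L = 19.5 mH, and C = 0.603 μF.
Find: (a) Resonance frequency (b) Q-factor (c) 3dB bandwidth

Step 1 — Resonance: ω₀ = 1/√(LC) = 1/√(0.0195·6.03e-07) = 9222 rad/s.
Step 2 — f₀ = ω₀/(2π) = 1468 Hz.
Step 3 — Series Q: Q = ω₀L/R = 9222·0.0195/4200 = 0.04282.
Step 4 — Bandwidth: Δω = ω₀/Q = 2.154e+05 rad/s; BW = Δω/(2π) = 3.428e+04 Hz.

(a) f₀ = 1468 Hz  (b) Q = 0.04282  (c) BW = 3.428e+04 Hz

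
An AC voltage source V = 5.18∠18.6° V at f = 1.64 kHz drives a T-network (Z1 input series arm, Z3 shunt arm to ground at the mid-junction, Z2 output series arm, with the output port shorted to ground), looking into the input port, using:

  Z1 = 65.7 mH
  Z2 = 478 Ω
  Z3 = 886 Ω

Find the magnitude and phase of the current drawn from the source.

Step 1 — Angular frequency: ω = 2π·f = 2π·1640 = 1.03e+04 rad/s.
Step 2 — Component impedances:
  Z1: Z = jωL = j·1.03e+04·0.0657 = 0 + j677 Ω
  Z2: Z = R = 478 Ω
  Z3: Z = R = 886 Ω
Step 3 — With the output port shorted to ground, the output series arm Z2 runs from the junction to ground; the shunt arm Z3 also runs from the junction to ground. They appear in parallel: Z3 || Z2 = 310.5 Ω.
Step 4 — Series with input arm Z1: Z_in = Z1 + (Z3 || Z2) = 310.5 + j677 Ω = 744.8∠65.4° Ω.
Step 5 — Source phasor: V = 5.18∠18.6° V = 4.909 + j1.652 V.
Step 6 — Ohm's law: I = V / Z_total = (4.909 + j1.652) / (310.5 + j677) = 0.004764 - j0.005067 A.
Step 7 — Convert to polar: |I| = 0.006955 A, ∠I = -46.8°.

I = 0.006955∠-46.8° A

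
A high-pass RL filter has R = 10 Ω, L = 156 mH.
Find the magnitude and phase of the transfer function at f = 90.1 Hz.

Step 1 — Angular frequency: ω = 2π·90.1 = 566.1 rad/s.
Step 2 — Transfer function: H(jω) = jωL/(R + jωL).
Step 3 — Numerator jωL = j·88.31; denominator R + jωL = 10 + j88.31.
Step 4 — H = 0.9873 + j0.1118.
Step 5 — Magnitude: |H| = 0.9937 (-0.1 dB); phase: φ = 6.5°.

|H| = 0.9937 (-0.1 dB), φ = 6.5°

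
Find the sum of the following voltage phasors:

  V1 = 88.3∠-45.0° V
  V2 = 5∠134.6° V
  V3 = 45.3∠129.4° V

Step 1 — Convert each phasor to rectangular form:
  V1 = 88.3·(cos(-45.0°) + j·sin(-45.0°)) = 62.44 - j62.44 V
  V2 = 5·(cos(134.6°) + j·sin(134.6°)) = -3.511 + j3.56 V
  V3 = 45.3·(cos(129.4°) + j·sin(129.4°)) = -28.75 + j35 V
Step 2 — Sum components: V_total = 30.17 - j23.87 V.
Step 3 — Convert to polar: |V_total| = 38.48 V, ∠V_total = -38.4°.

V_total = 38.48∠-38.4° V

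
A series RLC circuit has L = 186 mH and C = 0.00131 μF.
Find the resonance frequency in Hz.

Step 1 — Resonance condition Im(Z)=0 gives ω₀ = 1/√(LC).
Step 2 — ω₀ = 1/√(0.186·1.31e-09) = 6.406e+04 rad/s.
Step 3 — f₀ = ω₀/(2π) = 1.02e+04 Hz.

f₀ = 1.02e+04 Hz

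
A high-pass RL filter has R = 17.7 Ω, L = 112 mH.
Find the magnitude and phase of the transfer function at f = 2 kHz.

Step 1 — Angular frequency: ω = 2π·2000 = 1.257e+04 rad/s.
Step 2 — Transfer function: H(jω) = jωL/(R + jωL).
Step 3 — Numerator jωL = j·1407; denominator R + jωL = 17.7 + j1407.
Step 4 — H = 0.9998 + j0.01257.
Step 5 — Magnitude: |H| = 0.9999 (-0.0 dB); phase: φ = 0.7°.

|H| = 0.9999 (-0.0 dB), φ = 0.7°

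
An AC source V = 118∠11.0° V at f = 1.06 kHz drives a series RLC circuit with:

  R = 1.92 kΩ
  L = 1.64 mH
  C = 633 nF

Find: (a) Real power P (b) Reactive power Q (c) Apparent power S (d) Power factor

Step 1 — Angular frequency: ω = 2π·f = 2π·1060 = 6660 rad/s.
Step 2 — Component impedances:
  R: Z = R = 1920 Ω
  L: Z = jωL = j·6660·0.00164 = 0 + j10.92 Ω
  C: Z = 1/(jωC) = -j/(ω·C) = 0 - j237.2 Ω
Step 3 — Series combination: Z_total = R + L + C = 1920 - j226.3 Ω = 1933∠-6.7° Ω.
Step 4 — Source phasor: V = 118∠11.0° V = 115.8 + j22.52 V.
Step 5 — Current: I = V / Z = 0.05814 + j0.01858 A = 0.06104∠17.7° A.
Step 6 — Complex power: S = V·I* = 7.153 - j0.843 VA.
Step 7 — Real power: P = Re(S) = 7.153 W.
Step 8 — Reactive power: Q = Im(S) = -0.843 VAR.
Step 9 — Apparent power: |S| = 7.202 VA.
Step 10 — Power factor: PF = P/|S| = 0.9931 (leading).

(a) P = 7.153 W  (b) Q = -0.843 VAR  (c) S = 7.202 VA  (d) PF = 0.9931 (leading)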